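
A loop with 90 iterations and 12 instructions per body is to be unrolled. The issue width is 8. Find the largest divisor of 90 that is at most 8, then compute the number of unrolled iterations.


Largest divisor of 90 <= 8 is 6
New iterations = 90 / 6 = 15

15


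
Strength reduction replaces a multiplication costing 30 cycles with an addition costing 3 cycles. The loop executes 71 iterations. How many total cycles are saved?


Per-iteration saving = 30 - 3 = 27
Total saved = 71 * 27 = 1917

1917


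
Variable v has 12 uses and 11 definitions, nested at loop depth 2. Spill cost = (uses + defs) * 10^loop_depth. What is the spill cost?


uses + defs = 12 + 11 = 23
10^2 = 100
Spill cost = 23 * 100 = 2300

2300


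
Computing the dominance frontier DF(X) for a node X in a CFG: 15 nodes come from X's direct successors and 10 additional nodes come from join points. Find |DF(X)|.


DF(X) = direct successor contributions + join point contributions
= 15 + 10 = 25

25


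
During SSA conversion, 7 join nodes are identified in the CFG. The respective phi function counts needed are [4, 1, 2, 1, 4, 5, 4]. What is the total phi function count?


Total phi functions = sum of phi functions at each join node
= 4 + 1 + 2 + 1 + 4 + 5 + 4 = 21

21


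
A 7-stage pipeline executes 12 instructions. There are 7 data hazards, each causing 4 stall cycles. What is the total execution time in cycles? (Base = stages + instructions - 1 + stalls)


Base cycles = 7 + 12 - 1 = 18
Total stalls = 7 * 4 = 28
Total = 18 + 28 = 46

46


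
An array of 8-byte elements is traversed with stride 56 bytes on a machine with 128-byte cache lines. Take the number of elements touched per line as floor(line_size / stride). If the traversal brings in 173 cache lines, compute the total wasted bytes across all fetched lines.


Elements per line = floor(128 / 56) = 2
Bytes used per line = 2 * 8 = 16
Wasted per line = 128 - 16 = 112
Total wasted = 112 * 173 = 19376

19376


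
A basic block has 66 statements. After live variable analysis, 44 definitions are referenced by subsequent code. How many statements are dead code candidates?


Dead code = total statements - live definitions
= 66 - 44 = 22

22


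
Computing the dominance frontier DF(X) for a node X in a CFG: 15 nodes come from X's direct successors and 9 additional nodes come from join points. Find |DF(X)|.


DF(X) = direct successor contributions + join point contributions
= 15 + 9 = 24

24


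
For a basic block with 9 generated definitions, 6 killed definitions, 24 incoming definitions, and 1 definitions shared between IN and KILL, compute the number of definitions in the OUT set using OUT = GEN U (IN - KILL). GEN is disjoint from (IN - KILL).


IN - KILL: 24 - 1 = 23 surviving definitions
OUT = GEN + surviving = 9 + 23 = 32

32


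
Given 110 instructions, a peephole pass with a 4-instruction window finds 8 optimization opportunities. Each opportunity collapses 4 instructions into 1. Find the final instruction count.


Each match removes 3 instructions.
Total removed = 8 * 3 = 24
Remaining = 110 - 24 = 86

86


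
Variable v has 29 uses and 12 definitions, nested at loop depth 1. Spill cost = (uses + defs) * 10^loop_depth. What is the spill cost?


uses + defs = 29 + 12 = 41
10^1 = 10
Spill cost = 41 * 10 = 410

410


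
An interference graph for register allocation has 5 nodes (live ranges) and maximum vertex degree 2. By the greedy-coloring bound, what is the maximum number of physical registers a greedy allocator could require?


Greedy coloring never needs more than (max_degree + 1) colors: when coloring a vertex, at most max_degree neighbors are already colored.
Upper bound = 2 + 1 = 3

3


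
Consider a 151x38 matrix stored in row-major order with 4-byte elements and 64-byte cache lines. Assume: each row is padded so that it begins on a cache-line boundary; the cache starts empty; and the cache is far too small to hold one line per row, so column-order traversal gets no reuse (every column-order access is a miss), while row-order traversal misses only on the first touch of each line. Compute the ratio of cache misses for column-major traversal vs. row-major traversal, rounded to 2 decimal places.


Each row occupies 38 * 4 = 152 bytes and starts on a line boundary, so it spans ceil(152 / 64) = 3 cache lines.
Row-major traversal misses (one per line touched): 151 * ceil(38 * 4 / 64) = 453
Column-major traversal misses (no reuse, every access misses): 151 * 38 = 5738
Ratio = 5738 / 453 = 12.67

12.67


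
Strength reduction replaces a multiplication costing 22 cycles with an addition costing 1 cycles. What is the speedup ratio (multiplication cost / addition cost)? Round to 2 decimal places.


Ratio = mult_cost / add_cost = 22 / 1 = 22.0

22.0


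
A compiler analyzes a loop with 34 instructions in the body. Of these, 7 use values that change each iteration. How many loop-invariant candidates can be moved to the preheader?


Invariant candidates = total - loop-dependent
= 34 - 7 = 27

27


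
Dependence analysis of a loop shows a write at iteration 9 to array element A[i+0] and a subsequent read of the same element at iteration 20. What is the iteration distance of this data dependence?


Distance = read iteration - write iteration
= 20 - 9 = 11

11


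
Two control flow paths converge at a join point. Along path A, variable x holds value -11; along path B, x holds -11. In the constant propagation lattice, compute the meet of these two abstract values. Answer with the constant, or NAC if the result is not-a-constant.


Meet operation: if both paths give the same constant, result is that constant; if they differ, result is NAC (not-a-constant).
Path A: -11, Path B: -11 -> equal
Result: constant -> -11

-11


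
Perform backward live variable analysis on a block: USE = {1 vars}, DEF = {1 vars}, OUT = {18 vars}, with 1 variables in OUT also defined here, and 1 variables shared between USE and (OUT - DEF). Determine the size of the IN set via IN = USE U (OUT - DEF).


OUT - DEF: 18 - 1 = 17
|IN| = |USE| + |OUT - DEF| - |USE ∩ (OUT - DEF)| = 1 + 17 - 1 = 17

17


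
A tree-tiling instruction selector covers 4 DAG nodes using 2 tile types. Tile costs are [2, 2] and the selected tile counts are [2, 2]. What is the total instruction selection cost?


Total cost = sum(count_i * cost_i)
= 2*2 + 2*2
= 8

8


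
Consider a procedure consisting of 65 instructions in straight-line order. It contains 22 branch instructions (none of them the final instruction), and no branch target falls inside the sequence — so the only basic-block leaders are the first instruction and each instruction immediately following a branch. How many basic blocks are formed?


With no in-sequence branch targets, the leaders are the first instruction plus the instruction after each branch.
Number of basic blocks = branches + 1
= 22 + 1 = 23

23


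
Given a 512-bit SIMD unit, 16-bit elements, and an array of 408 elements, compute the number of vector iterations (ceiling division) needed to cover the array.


Width = 512 / 16 = 32 elements per vector op
Iterations = ceil(408 / 32) = 13

13


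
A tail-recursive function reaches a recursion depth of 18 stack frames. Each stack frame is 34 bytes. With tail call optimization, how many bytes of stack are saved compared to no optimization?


Without TCO: 18 * 34 = 612 bytes
With TCO: reuse 1 frame = 34 bytes
Savings = 612 - 34 = 578

578


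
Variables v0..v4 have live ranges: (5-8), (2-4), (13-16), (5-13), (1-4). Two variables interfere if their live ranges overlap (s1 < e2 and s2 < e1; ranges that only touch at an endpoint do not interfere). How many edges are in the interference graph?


Check all pairs for overlapping intervals.
Two intervals (s1,e1) and (s2,e2) overlap if s1 < e2 and s2 < e1.
v0 (5-8) vs v1..v4: overlaps v3 -> 1
v1 (2-4) vs v2..v4: overlaps v4 -> 1
v2 (13-16) vs v3..v4: overlaps none -> 0
v3 (5-13) vs v4: overlaps none -> 0
Total overlapping pairs = 1 + 1 + 0 + 0 = 2

2


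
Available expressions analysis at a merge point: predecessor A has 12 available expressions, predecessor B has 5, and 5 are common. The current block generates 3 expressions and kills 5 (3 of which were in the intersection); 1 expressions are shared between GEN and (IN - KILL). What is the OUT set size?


IN = intersection of predecessors = 5
IN - KILL = 5 - 3 = 2
|OUT| = |GEN| + |IN - KILL| - |GEN ∩ (IN - KILL)| = 3 + 2 - 1 = 4

4


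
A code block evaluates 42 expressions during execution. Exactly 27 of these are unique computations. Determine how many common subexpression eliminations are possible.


CSE count = total expressions - unique expressions
= 42 - 27 = 15

15


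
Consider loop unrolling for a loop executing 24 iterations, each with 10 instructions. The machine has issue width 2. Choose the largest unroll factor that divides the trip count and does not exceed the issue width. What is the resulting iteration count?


Largest divisor of 24 <= 2 is 2
New iterations = 24 / 2 = 12

12


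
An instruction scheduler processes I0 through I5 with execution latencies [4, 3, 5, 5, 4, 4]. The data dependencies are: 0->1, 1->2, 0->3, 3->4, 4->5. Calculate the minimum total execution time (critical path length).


Compute longest path through dependency graph: dist(Ik) = max over predecessors of dist + latency(Ik).
dist(I0) = latency 4 = 4
dist(I1) = dist(I0) + 3 = 4 + 3 = 7
dist(I2) = dist(I1) + 5 = 7 + 5 = 12
dist(I3) = dist(I0) + 5 = 4 + 5 = 9
dist(I4) = dist(I3) + 4 = 9 + 4 = 13
dist(I5) = dist(I4) + 4 = 13 + 4 = 17
Critical path = max dist = 17

17


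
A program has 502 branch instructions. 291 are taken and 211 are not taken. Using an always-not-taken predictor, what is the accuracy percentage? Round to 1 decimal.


Predictor: always-not-taken
Correct predictions = 211
Accuracy = 211 / 502 * 100 = 42.0%

42.0


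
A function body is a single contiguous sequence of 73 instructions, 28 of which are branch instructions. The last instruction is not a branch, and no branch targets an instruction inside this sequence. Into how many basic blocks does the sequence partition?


With no in-sequence branch targets, the leaders are the first instruction plus the instruction after each branch.
Number of basic blocks = branches + 1
= 28 + 1 = 29

29


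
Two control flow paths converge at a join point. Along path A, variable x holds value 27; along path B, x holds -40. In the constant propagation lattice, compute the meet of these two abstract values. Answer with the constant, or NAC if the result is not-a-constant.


Meet operation: if both paths give the same constant, result is that constant; if they differ, result is NAC (not-a-constant).
Path A: 27, Path B: -40 -> differ
Result: not-a-constant -> NAC

NAC


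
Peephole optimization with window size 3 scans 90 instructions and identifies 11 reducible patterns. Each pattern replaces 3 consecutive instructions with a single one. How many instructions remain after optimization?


Each match removes 2 instructions.
Total removed = 11 * 2 = 22
Remaining = 90 - 22 = 68

68


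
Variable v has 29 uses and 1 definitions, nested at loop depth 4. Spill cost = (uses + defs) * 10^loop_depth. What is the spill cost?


uses + defs = 29 + 1 = 30
10^4 = 10000
Spill cost = 30 * 10000 = 300000

300000


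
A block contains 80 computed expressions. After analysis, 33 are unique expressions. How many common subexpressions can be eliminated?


CSE count = total expressions - unique expressions
= 80 - 33 = 47

47


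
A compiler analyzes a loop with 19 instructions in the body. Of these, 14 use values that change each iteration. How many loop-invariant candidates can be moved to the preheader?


Invariant candidates = total - loop-dependent
= 19 - 14 = 5

5


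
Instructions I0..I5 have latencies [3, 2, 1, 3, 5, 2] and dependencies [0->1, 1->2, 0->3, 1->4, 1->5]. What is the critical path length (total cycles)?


Compute longest path through dependency graph: dist(Ik) = max over predecessors of dist + latency(Ik).
dist(I0) = latency 3 = 3
dist(I1) = dist(I0) + 2 = 3 + 2 = 5
dist(I2) = dist(I1) + 1 = 5 + 1 = 6
dist(I3) = dist(I0) + 3 = 3 + 3 = 6
dist(I4) = dist(I1) + 5 = 5 + 5 = 10
dist(I5) = dist(I1) + 2 = 5 + 2 = 7
Critical path = max dist = 10

10


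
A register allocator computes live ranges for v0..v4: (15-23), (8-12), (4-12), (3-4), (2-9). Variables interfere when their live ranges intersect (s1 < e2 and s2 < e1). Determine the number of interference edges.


Check all pairs for overlapping intervals.
Two intervals (s1,e1) and (s2,e2) overlap if s1 < e2 and s2 < e1.
v0 (15-23) vs v1..v4: overlaps none -> 0
v1 (8-12) vs v2..v4: overlaps v2, v4 -> 2
v2 (4-12) vs v3..v4: overlaps v4 -> 1
v3 (3-4) vs v4: overlaps v4 -> 1
Total overlapping pairs = 0 + 2 + 1 + 1 = 4

4


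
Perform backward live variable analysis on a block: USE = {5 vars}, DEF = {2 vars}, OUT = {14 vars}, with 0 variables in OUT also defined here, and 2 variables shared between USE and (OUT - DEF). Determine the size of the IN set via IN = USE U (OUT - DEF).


OUT - DEF: 14 - 0 = 14
|IN| = |USE| + |OUT - DEF| - |USE ∩ (OUT - DEF)| = 5 + 14 - 2 = 17

17


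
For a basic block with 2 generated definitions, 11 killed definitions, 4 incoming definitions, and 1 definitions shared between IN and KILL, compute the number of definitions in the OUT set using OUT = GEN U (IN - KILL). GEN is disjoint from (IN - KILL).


IN - KILL: 4 - 1 = 3 surviving definitions
OUT = GEN + surviving = 2 + 3 = 5

5


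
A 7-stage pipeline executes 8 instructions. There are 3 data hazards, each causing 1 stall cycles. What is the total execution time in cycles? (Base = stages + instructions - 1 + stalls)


Base cycles = 7 + 8 - 1 = 14
Total stalls = 3 * 1 = 3
Total = 14 + 3 = 17

17


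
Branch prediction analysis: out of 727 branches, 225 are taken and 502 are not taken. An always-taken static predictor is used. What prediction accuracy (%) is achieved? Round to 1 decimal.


Predictor: always-taken
Correct predictions = 225
Accuracy = 225 / 727 * 100 = 30.9%

30.9


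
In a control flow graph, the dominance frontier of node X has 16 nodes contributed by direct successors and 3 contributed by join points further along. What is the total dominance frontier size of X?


DF(X) = direct successor contributions + join point contributions
= 16 + 3 = 19

19


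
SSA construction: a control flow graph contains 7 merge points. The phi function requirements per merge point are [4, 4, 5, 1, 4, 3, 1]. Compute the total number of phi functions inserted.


Total phi functions = sum of phi functions at each join node
= 4 + 4 + 5 + 1 + 4 + 3 + 1 = 22

22


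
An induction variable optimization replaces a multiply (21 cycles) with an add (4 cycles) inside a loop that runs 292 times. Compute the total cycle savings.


Per-iteration saving = 21 - 4 = 17
Total saved = 292 * 17 = 4964

4964


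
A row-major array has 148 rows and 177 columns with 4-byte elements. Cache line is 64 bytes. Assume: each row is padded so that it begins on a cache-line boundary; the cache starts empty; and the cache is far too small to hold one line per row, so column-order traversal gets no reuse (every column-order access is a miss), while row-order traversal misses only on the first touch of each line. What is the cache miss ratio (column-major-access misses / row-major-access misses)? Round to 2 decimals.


Each row occupies 177 * 4 = 708 bytes and starts on a line boundary, so it spans ceil(708 / 64) = 12 cache lines.
Row-major traversal misses (one per line touched): 148 * ceil(177 * 4 / 64) = 1776
Column-major traversal misses (no reuse, every access misses): 148 * 177 = 26196
Ratio = 26196 / 1776 = 14.75

14.75


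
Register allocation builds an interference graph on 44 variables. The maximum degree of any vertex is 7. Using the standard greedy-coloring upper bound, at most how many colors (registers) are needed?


Greedy coloring never needs more than (max_degree + 1) colors: when coloring a vertex, at most max_degree neighbors are already colored.
Upper bound = 7 + 1 = 8

8


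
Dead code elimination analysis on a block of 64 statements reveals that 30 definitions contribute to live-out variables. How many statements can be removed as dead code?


Dead code = total statements - live definitions
= 64 - 30 = 34

34


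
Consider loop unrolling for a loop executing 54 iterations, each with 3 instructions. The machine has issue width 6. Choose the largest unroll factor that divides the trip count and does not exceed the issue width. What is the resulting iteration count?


Largest divisor of 54 <= 6 is 6
New iterations = 54 / 6 = 9

9


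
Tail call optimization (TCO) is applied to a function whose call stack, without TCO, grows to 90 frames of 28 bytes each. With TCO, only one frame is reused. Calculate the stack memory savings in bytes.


Without TCO: 90 * 28 = 2520 bytes
With TCO: reuse 1 frame = 28 bytes
Savings = 2520 - 28 = 2492

2492


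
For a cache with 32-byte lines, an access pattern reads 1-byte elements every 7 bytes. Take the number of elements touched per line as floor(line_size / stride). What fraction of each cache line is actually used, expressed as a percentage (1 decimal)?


Elements per cache line = floor(32 / 7) = 4
Bytes used = 4 * 1 = 4
Utilization = 4 / 32 * 100 = 12.5%

12.5


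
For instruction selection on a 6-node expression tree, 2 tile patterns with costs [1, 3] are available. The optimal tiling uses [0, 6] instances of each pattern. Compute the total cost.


Total cost = sum(count_i * cost_i)
= 0*1 + 6*3
= 18

18


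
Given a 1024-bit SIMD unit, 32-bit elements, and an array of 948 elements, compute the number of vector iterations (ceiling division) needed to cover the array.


Width = 1024 / 32 = 32 elements per vector op
Iterations = ceil(948 / 32) = 30

30


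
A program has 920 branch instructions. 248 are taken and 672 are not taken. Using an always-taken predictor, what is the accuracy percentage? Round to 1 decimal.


Predictor: always-taken
Correct predictions = 248
Accuracy = 248 / 920 * 100 = 27.0%

27.0


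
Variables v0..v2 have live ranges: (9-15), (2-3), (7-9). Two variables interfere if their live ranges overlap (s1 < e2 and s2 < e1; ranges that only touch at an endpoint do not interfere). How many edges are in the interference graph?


Check all pairs for overlapping intervals.
Two intervals (s1,e1) and (s2,e2) overlap if s1 < e2 and s2 < e1.
v0 (9-15) vs v1..v2: overlaps none -> 0
v1 (2-3) vs v2: overlaps none -> 0
Total overlapping pairs = 0 + 0 = 0

0


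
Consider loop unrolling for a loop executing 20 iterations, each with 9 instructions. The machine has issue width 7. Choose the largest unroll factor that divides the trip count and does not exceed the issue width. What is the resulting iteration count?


Largest divisor of 20 <= 7 is 5
New iterations = 20 / 5 = 4

4


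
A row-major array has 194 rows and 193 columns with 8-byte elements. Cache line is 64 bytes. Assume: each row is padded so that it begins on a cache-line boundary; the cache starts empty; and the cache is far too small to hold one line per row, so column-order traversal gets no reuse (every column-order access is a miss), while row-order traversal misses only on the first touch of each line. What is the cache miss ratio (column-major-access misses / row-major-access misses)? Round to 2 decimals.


Each row occupies 193 * 8 = 1544 bytes and starts on a line boundary, so it spans ceil(1544 / 64) = 25 cache lines.
Row-major traversal misses (one per line touched): 194 * ceil(193 * 8 / 64) = 4850
Column-major traversal misses (no reuse, every access misses): 194 * 193 = 37442
Ratio = 37442 / 4850 = 7.72

7.72


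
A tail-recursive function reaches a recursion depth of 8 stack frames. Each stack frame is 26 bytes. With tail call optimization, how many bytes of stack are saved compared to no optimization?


Without TCO: 8 * 26 = 208 bytes
With TCO: reuse 1 frame = 26 bytes
Savings = 208 - 26 = 182

182


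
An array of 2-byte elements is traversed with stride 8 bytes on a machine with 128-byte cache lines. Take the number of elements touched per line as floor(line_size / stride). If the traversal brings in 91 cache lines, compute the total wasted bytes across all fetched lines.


Elements per line = floor(128 / 8) = 16
Bytes used per line = 16 * 2 = 32
Wasted per line = 128 - 32 = 96
Total wasted = 96 * 91 = 8736

8736


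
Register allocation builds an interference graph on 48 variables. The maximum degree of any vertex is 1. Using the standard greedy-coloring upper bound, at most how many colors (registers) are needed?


Greedy coloring never needs more than (max_degree + 1) colors: when coloring a vertex, at most max_degree neighbors are already colored.
Upper bound = 1 + 1 = 2

2


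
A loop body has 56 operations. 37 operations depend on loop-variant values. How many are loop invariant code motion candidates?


Invariant candidates = total - loop-dependent
= 56 - 37 = 19

19


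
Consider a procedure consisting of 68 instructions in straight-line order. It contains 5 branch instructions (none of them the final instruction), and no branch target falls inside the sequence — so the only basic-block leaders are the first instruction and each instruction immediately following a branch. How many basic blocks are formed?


With no in-sequence branch targets, the leaders are the first instruction plus the instruction after each branch.
Number of basic blocks = branches + 1
= 5 + 1 = 6

6


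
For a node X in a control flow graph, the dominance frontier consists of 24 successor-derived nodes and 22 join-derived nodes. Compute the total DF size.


DF(X) = direct successor contributions + join point contributions
= 24 + 22 = 46

46


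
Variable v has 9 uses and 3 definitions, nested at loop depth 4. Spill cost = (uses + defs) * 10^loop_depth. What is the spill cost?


uses + defs = 9 + 3 = 12
10^4 = 10000
Spill cost = 12 * 10000 = 120000

120000


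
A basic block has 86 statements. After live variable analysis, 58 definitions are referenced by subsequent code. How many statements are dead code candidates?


Dead code = total statements - live definitions
= 86 - 58 = 28

28


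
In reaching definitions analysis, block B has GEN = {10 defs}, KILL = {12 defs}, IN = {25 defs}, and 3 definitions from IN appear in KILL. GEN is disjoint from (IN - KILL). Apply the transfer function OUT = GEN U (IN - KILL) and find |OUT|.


IN - KILL: 25 - 3 = 22 surviving definitions
OUT = GEN + surviving = 10 + 22 = 32

32


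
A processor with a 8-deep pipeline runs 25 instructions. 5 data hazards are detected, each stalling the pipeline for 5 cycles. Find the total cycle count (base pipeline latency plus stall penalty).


Base cycles = 8 + 25 - 1 = 32
Total stalls = 5 * 5 = 25
Total = 32 + 25 = 57

57


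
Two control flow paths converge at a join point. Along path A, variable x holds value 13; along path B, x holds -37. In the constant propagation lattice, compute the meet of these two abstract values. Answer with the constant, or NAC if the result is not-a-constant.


Meet operation: if both paths give the same constant, result is that constant; if they differ, result is NAC (not-a-constant).
Path A: 13, Path B: -37 -> differ
Result: not-a-constant -> NAC

NAC


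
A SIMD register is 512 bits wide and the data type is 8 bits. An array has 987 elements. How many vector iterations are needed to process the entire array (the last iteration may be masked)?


Width = 512 / 8 = 64 elements per vector op
Iterations = ceil(987 / 64) = 16

16


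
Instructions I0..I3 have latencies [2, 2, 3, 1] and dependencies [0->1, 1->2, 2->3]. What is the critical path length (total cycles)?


Compute longest path through dependency graph: dist(Ik) = max over predecessors of dist + latency(Ik).
dist(I0) = latency 2 = 2
dist(I1) = dist(I0) + 2 = 2 + 2 = 4
dist(I2) = dist(I1) + 3 = 4 + 3 = 7
dist(I3) = dist(I2) + 1 = 7 + 1 = 8
Critical path = max dist = 8

8


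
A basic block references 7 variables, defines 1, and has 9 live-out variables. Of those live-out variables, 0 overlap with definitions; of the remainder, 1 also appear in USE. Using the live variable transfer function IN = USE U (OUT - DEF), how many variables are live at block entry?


OUT - DEF: 9 - 0 = 9
|IN| = |USE| + |OUT - DEF| - |USE ∩ (OUT - DEF)| = 7 + 9 - 1 = 15

15


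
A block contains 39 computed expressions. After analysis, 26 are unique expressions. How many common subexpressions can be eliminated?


CSE count = total expressions - unique expressions
= 39 - 26 = 13

13


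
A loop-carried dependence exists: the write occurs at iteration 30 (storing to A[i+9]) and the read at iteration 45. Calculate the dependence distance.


Distance = read iteration - write iteration
= 45 - 30 = 15

15


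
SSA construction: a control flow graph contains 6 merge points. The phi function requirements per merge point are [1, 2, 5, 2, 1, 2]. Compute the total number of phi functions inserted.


Total phi functions = sum of phi functions at each join node
= 1 + 2 + 5 + 2 + 1 + 2 = 13

13


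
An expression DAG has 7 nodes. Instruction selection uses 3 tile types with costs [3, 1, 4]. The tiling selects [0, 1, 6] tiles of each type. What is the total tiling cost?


Total cost = sum(count_i * cost_i)
= 0*3 + 1*1 + 6*4
= 25

25


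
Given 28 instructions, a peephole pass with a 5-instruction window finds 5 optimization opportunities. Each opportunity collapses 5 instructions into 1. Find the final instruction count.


Each match removes 4 instructions.
Total removed = 5 * 4 = 20
Remaining = 28 - 20 = 8

8


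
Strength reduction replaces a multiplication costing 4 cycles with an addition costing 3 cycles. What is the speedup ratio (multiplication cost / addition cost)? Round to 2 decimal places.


Ratio = mult_cost / add_cost = 4 / 3 = 1.33

1.33


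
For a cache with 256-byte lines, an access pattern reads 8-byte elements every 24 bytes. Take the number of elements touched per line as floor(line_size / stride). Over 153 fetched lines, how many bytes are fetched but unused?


Elements per line = floor(256 / 24) = 10
Bytes used per line = 10 * 8 = 80
Wasted per line = 256 - 80 = 176
Total wasted = 176 * 153 = 26928

26928


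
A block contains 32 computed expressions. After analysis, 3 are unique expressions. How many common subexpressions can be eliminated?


CSE count = total expressions - unique expressions
= 32 - 3 = 29

29


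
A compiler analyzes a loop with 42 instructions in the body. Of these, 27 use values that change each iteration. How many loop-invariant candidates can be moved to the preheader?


Invariant candidates = total - loop-dependent
= 42 - 27 = 15

15


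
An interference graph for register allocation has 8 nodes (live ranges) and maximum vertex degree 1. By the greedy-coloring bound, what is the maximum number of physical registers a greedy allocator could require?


Greedy coloring never needs more than (max_degree + 1) colors: when coloring a vertex, at most max_degree neighbors are already colored.
Upper bound = 1 + 1 = 2

2


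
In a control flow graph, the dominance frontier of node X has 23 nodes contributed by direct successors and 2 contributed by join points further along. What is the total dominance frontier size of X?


DF(X) = direct successor contributions + join point contributions
= 23 + 2 = 25

25


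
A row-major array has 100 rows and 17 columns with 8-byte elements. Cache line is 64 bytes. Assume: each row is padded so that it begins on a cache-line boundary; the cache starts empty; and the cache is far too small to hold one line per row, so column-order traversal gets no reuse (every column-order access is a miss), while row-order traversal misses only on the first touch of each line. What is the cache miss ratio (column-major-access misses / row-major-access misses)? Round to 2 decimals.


Each row occupies 17 * 8 = 136 bytes and starts on a line boundary, so it spans ceil(136 / 64) = 3 cache lines.
Row-major traversal misses (one per line touched): 100 * ceil(17 * 8 / 64) = 300
Column-major traversal misses (no reuse, every access misses): 100 * 17 = 1700
Ratio = 1700 / 300 = 5.67

5.67


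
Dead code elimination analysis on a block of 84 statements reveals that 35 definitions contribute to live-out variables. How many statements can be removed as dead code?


Dead code = total statements - live definitions
= 84 - 35 = 49

49


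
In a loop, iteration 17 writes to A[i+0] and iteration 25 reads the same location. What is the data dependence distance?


Distance = read iteration - write iteration
= 25 - 17 = 8

8


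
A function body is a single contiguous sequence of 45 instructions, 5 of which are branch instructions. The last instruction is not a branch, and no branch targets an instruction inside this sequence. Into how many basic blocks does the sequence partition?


With no in-sequence branch targets, the leaders are the first instruction plus the instruction after each branch.
Number of basic blocks = branches + 1
= 5 + 1 = 6

6


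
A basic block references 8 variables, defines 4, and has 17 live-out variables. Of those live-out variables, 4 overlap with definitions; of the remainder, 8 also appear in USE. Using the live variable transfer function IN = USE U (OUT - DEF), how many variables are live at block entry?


OUT - DEF: 17 - 4 = 13
|IN| = |USE| + |OUT - DEF| - |USE ∩ (OUT - DEF)| = 8 + 13 - 8 = 13

13


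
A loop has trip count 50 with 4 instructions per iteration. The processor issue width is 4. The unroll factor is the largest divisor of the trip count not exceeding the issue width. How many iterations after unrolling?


Largest divisor of 50 <= 4 is 2
New iterations = 50 / 2 = 25

25


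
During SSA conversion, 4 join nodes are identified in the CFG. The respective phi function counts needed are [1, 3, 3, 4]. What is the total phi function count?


Total phi functions = sum of phi functions at each join node
= 1 + 3 + 3 + 4 = 11

11


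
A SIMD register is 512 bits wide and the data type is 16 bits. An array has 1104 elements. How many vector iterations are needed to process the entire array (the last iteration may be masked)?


Width = 512 / 16 = 32 elements per vector op
Iterations = ceil(1104 / 32) = 35

35


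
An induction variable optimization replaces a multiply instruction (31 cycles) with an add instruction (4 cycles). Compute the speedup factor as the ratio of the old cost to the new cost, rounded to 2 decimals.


Ratio = mult_cost / add_cost = 31 / 4 = 7.75

7.75


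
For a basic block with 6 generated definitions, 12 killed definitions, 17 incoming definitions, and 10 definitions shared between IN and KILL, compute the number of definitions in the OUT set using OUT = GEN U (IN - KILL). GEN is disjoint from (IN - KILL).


IN - KILL: 17 - 10 = 7 surviving definitions
OUT = GEN + surviving = 6 + 7 = 13

13


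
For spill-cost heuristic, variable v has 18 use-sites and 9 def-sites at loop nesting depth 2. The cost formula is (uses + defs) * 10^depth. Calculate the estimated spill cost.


uses + defs = 18 + 9 = 27
10^2 = 100
Spill cost = 27 * 100 = 2700

2700


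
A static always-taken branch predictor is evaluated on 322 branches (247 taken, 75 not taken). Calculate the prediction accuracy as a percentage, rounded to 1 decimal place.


Predictor: always-taken
Correct predictions = 247
Accuracy = 247 / 322 * 100 = 76.7%

76.7


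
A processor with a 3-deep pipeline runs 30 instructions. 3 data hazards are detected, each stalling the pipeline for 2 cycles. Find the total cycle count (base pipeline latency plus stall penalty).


Base cycles = 3 + 30 - 1 = 32
Total stalls = 3 * 2 = 6
Total = 32 + 6 = 38

38


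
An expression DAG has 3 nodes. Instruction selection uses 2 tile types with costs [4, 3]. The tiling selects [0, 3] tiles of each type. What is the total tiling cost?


Total cost = sum(count_i * cost_i)
= 0*4 + 3*3
= 9

9


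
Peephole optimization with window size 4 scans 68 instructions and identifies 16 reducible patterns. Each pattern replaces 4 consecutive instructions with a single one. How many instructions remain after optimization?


Each match removes 3 instructions.
Total removed = 16 * 3 = 48
Remaining = 68 - 48 = 20

20


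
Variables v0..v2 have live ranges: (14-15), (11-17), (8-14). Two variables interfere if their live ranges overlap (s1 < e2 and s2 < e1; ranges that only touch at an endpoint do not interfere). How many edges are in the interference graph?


Check all pairs for overlapping intervals.
Two intervals (s1,e1) and (s2,e2) overlap if s1 < e2 and s2 < e1.
v0 (14-15) vs v1..v2: overlaps v1 -> 1
v1 (11-17) vs v2: overlaps v2 -> 1
Total overlapping pairs = 1 + 1 = 2

2


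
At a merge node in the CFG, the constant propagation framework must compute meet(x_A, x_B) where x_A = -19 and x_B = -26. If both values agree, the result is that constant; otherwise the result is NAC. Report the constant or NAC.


Meet operation: if both paths give the same constant, result is that constant; if they differ, result is NAC (not-a-constant).
Path A: -19, Path B: -26 -> differ
Result: not-a-constant -> NAC

NAC


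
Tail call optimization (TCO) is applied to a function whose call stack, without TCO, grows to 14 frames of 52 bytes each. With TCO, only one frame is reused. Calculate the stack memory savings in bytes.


Without TCO: 14 * 52 = 728 bytes
With TCO: reuse 1 frame = 52 bytes
Savings = 728 - 52 = 676

676


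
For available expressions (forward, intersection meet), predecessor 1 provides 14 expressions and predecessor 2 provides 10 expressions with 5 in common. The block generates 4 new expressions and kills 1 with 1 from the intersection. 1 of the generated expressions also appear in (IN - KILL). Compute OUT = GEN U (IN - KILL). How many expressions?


IN = intersection of predecessors = 5
IN - KILL = 5 - 1 = 4
|OUT| = |GEN| + |IN - KILL| - |GEN ∩ (IN - KILL)| = 4 + 4 - 1 = 7

7


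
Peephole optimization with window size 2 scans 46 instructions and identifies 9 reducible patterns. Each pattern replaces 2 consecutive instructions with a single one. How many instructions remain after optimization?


Each match removes 1 instructions.
Total removed = 9 * 1 = 9
Remaining = 46 - 9 = 37

37


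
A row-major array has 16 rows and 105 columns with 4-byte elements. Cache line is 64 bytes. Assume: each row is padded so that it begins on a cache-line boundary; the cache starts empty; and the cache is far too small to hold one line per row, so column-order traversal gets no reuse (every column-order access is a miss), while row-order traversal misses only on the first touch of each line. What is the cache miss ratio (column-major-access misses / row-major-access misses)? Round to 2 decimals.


Each row occupies 105 * 4 = 420 bytes and starts on a line boundary, so it spans ceil(420 / 64) = 7 cache lines.
Row-major traversal misses (one per line touched): 16 * ceil(105 * 4 / 64) = 112
Column-major traversal misses (no reuse, every access misses): 16 * 105 = 1680
Ratio = 1680 / 112 = 15.0

15.0


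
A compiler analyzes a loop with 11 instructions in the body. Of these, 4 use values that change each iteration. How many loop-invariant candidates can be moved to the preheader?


Invariant candidates = total - loop-dependent
= 11 - 4 = 7

7


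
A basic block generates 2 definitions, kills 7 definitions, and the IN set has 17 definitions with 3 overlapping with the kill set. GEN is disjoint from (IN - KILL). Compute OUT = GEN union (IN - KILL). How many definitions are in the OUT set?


IN - KILL: 17 - 3 = 14 surviving definitions
OUT = GEN + surviving = 2 + 14 = 16

16


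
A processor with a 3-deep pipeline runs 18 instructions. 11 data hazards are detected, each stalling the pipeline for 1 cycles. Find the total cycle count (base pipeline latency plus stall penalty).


Base cycles = 3 + 18 - 1 = 20
Total stalls = 11 * 1 = 11
Total = 20 + 11 = 31

31


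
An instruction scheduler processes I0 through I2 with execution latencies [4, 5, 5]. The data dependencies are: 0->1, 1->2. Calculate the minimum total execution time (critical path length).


Compute longest path through dependency graph: dist(Ik) = max over predecessors of dist + latency(Ik).
dist(I0) = latency 4 = 4
dist(I1) = dist(I0) + 5 = 4 + 5 = 9
dist(I2) = dist(I1) + 5 = 9 + 5 = 14
Critical path = max dist = 14

14


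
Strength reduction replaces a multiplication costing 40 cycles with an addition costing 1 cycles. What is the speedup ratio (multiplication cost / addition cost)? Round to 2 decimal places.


Ratio = mult_cost / add_cost = 40 / 1 = 40.0

40.0


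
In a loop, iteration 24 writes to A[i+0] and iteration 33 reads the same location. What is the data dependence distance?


Distance = read iteration - write iteration
= 33 - 24 = 9

9


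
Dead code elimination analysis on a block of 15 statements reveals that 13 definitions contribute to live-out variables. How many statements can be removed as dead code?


Dead code = total statements - live definitions
= 15 - 13 = 2

2


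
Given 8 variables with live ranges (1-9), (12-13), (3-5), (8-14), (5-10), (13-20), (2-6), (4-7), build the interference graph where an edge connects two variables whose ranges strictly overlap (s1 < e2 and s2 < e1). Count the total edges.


Check all pairs for overlapping intervals.
Two intervals (s1,e1) and (s2,e2) overlap if s1 < e2 and s2 < e1.
v0 (1-9) vs v1..v7: overlaps v2, v3, v4, v6, v7 -> 5
v1 (12-13) vs v2..v7: overlaps v3 -> 1
v2 (3-5) vs v3..v7: overlaps v6, v7 -> 2
v3 (8-14) vs v4..v7: overlaps v4, v5 -> 2
v4 (5-10) vs v5..v7: overlaps v6, v7 -> 2
v5 (13-20) vs v6..v7: overlaps none -> 0
v6 (2-6) vs v7: overlaps v7 -> 1
Total overlapping pairs = 5 + 1 + 2 + 2 + 2 + 0 + 1 = 13

13


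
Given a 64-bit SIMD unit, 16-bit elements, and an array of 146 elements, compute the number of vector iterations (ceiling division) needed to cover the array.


Width = 64 / 16 = 4 elements per vector op
Iterations = ceil(146 / 4) = 37

37


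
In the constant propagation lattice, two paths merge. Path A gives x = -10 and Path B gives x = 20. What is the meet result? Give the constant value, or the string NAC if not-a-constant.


Meet operation: if both paths give the same constant, result is that constant; if they differ, result is NAC (not-a-constant).
Path A: -10, Path B: 20 -> differ
Result: not-a-constant -> NAC

NAC


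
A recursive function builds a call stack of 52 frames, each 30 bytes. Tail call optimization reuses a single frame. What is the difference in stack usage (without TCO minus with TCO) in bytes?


Without TCO: 52 * 30 = 1560 bytes
With TCO: reuse 1 frame = 30 bytes
Savings = 1560 - 30 = 1530

1530


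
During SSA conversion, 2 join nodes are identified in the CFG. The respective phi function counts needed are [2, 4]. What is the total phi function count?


Total phi functions = sum of phi functions at each join node
= 2 + 4 = 6

6


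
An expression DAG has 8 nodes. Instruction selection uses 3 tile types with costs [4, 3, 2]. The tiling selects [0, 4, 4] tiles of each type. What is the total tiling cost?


Total cost = sum(count_i * cost_i)
= 0*4 + 4*3 + 4*2
= 20

20


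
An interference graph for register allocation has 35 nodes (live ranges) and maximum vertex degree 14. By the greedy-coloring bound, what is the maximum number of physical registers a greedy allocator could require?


Greedy coloring never needs more than (max_degree + 1) colors: when coloring a vertex, at most max_degree neighbors are already colored.
Upper bound = 14 + 1 = 15

15
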